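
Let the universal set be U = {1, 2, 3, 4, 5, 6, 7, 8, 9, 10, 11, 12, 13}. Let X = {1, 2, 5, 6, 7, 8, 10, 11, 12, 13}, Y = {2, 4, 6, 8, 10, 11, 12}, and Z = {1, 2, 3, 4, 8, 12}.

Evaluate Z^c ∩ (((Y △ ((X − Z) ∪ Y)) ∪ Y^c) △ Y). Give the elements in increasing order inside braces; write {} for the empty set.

{5, 6, 7, 9, 10, 11, 13}

Z^c = {5, 6, 7, 9, 10, 11, 13}
X − Z = {5, 6, 7, 10, 11, 13}
(X − Z) ∪ Y = {2, 4, 5, 6, 7, 8, 10, 11, 12, 13}
Y △ ((X − Z) ∪ Y) = {5, 7, 13}
Y^c = {1, 3, 5, 7, 9, 13}
(Y △ ((X − Z) ∪ Y)) ∪ Y^c = {1, 3, 5, 7, 9, 13}
((Y △ ((X − Z) ∪ Y)) ∪ Y^c) △ Y = {1, 2, 3, 4, 5, 6, 7, 8, 9, 10, 11, 12, 13}
Z^c ∩ (((Y △ ((X − Z) ∪ Y)) ∪ Y^c) △ Y) = {5, 6, 7, 9, 10, 11, 13}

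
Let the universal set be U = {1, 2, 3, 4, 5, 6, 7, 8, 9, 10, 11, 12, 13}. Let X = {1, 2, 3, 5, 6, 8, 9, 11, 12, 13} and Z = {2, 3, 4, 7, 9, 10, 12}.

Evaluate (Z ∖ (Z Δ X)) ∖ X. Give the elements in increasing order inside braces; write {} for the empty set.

Z Δ X = {1, 4, 5, 6, 7, 8, 10, 11, 13}
Z ∖ (Z Δ X) = {2, 3, 9, 12}
(Z ∖ (Z Δ X)) ∖ X = {}

{}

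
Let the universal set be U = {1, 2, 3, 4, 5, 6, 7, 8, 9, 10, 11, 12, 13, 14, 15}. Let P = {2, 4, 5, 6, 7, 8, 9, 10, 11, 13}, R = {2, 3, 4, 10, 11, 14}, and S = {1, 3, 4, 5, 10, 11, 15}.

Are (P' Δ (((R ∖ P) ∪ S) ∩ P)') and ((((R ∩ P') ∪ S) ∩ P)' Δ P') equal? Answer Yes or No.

P' = {1, 3, 12, 14, 15}
R ∖ P = {3, 14}
(R ∖ P) ∪ S = {1, 3, 4, 5, 10, 11, 14, 15}
((R ∖ P) ∪ S) ∩ P = {4, 5, 10, 11}
(((R ∖ P) ∪ S) ∩ P)' = {1, 2, 3, 6, 7, 8, 9, 12, 13, 14, 15}
P' Δ (((R ∖ P) ∪ S) ∩ P)' = {2, 6, 7, 8, 9, 13}
R ∩ P' = {3, 14}
(R ∩ P') ∪ S = {1, 3, 4, 5, 10, 11, 14, 15}
((R ∩ P') ∪ S) ∩ P = {4, 5, 10, 11}
(((R ∩ P') ∪ S) ∩ P)' = {1, 2, 3, 6, 7, 8, 9, 12, 13, 14, 15}
(((R ∩ P') ∪ S) ∩ P)' Δ P' = {2, 6, 7, 8, 9, 13}
Both equal {2, 6, 7, 8, 9, 13}, so P' Δ (((R ∖ P) ∪ S) ∩ P)' = (((R ∩ P') ∪ S) ∩ P)' Δ P'.

Yes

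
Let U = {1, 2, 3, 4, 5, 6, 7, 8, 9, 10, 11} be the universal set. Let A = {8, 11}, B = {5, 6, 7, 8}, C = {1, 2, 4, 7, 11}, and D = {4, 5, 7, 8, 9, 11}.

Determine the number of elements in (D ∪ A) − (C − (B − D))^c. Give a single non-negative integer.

D ∪ A = {4, 5, 7, 8, 9, 11}
B − D = {6}
C − (B − D) = {1, 2, 4, 7, 11}
(C − (B − D))^c = {3, 5, 6, 8, 9, 10}
(D ∪ A) − (C − (B − D))^c = {4, 7, 11}
|(D ∪ A) − (C − (B − D))^c| = 3

3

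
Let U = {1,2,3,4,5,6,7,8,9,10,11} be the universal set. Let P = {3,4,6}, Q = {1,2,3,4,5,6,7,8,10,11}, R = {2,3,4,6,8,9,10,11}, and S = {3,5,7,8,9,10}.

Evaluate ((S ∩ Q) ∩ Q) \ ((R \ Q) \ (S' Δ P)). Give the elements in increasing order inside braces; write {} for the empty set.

S ∩ Q = {3,5,7,8,10}
(S ∩ Q) ∩ Q = {3,5,7,8,10}
R \ Q = {9}
S' = {1,2,4,6,11}
S' Δ P = {1,2,3,11}
(R \ Q) \ (S' Δ P) = {9}
((S ∩ Q) ∩ Q) \ ((R \ Q) \ (S' Δ P)) = {3,5,7,8,10}

{3,5,7,8,10}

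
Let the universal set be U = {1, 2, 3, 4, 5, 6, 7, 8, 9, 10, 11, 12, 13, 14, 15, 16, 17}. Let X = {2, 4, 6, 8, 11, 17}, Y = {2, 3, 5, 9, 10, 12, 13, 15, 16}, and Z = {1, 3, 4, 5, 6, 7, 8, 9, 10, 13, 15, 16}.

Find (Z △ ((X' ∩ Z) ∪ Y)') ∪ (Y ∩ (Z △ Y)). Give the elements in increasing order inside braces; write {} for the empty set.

{1, 2, 3, 5, 7, 9, 10, 11, 12, 13, 14, 15, 16, 17}

X' = {1, 3, 5, 7, 9, 10, 12, 13, 14, 15, 16}
X' ∩ Z = {1, 3, 5, 7, 9, 10, 13, 15, 16}
(X' ∩ Z) ∪ Y = {1, 2, 3, 5, 7, 9, 10, 12, 13, 15, 16}
((X' ∩ Z) ∪ Y)' = {4, 6, 8, 11, 14, 17}
Z △ ((X' ∩ Z) ∪ Y)' = {1, 3, 5, 7, 9, 10, 11, 13, 14, 15, 16, 17}
Z △ Y = {1, 2, 4, 6, 7, 8, 12}
Y ∩ (Z △ Y) = {2, 12}
(Z △ ((X' ∩ Z) ∪ Y)') ∪ (Y ∩ (Z △ Y)) = {1, 2, 3, 5, 7, 9, 10, 11, 12, 13, 14, 15, 16, 17}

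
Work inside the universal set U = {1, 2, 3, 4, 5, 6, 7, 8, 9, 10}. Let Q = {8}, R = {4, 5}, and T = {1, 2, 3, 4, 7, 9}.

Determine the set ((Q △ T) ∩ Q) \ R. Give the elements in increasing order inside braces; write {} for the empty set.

{8}

Q △ T = {1, 2, 3, 4, 7, 8, 9}
(Q △ T) ∩ Q = {8}
((Q △ T) ∩ Q) \ R = {8}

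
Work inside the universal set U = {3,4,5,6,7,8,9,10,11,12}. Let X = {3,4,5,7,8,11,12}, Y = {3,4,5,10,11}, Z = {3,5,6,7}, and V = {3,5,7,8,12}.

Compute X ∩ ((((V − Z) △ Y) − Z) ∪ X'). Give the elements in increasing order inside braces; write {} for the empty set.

V − Z = {8,12}
(V − Z) △ Y = {3,4,5,8,10,11,12}
((V − Z) △ Y) − Z = {4,8,10,11,12}
X' = {6,9,10}
(((V − Z) △ Y) − Z) ∪ X' = {4,6,8,9,10,11,12}
X ∩ ((((V − Z) △ Y) − Z) ∪ X') = {4,8,11,12}

{4,8,11,12}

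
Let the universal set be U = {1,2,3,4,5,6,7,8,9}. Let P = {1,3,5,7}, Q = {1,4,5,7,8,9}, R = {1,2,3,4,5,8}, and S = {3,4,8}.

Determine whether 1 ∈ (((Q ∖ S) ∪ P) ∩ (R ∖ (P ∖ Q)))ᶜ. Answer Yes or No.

1 ∈ Q and 1 ∉ S, so 1 ∈ Q ∖ S
1 ∈ (Q ∖ S) and 1 ∈ P, so 1 ∈ (Q ∖ S) ∪ P
1 ∈ P and 1 ∈ Q, so 1 ∉ P ∖ Q
1 ∈ R and 1 ∉ (P ∖ Q), so 1 ∈ R ∖ (P ∖ Q)
1 ∈ ((Q ∖ S) ∪ P) and 1 ∈ (R ∖ (P ∖ Q)), so 1 ∈ ((Q ∖ S) ∪ P) ∩ (R ∖ (P ∖ Q))
1 ∉ (((Q ∖ S) ∪ P) ∩ (R ∖ (P ∖ Q)))ᶜ since 1 ∈ (((Q ∖ S) ∪ P) ∩ (R ∖ (P ∖ Q)))

No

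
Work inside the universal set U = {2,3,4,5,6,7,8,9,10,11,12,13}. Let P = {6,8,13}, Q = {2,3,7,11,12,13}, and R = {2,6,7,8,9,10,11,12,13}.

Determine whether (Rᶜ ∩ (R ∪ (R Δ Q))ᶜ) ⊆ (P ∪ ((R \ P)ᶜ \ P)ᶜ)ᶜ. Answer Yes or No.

Yes

Rᶜ = {3,4,5}
R Δ Q = {3,6,8,9,10}
R ∪ (R Δ Q) = {2,3,6,7,8,9,10,11,12,13}
(R ∪ (R Δ Q))ᶜ = {4,5}
Rᶜ ∩ (R ∪ (R Δ Q))ᶜ = {4,5}
R \ P = {2,7,9,10,11,12}
(R \ P)ᶜ = {3,4,5,6,8,13}
(R \ P)ᶜ \ P = {3,4,5}
((R \ P)ᶜ \ P)ᶜ = {2,6,7,8,9,10,11,12,13}
P ∪ ((R \ P)ᶜ \ P)ᶜ = {2,6,7,8,9,10,11,12,13}
(P ∪ ((R \ P)ᶜ \ P)ᶜ)ᶜ = {3,4,5}
Every element of {4,5} is in {3,4,5}, so Rᶜ ∩ (R ∪ (R Δ Q))ᶜ ⊆ (P ∪ ((R \ P)ᶜ \ P)ᶜ)ᶜ.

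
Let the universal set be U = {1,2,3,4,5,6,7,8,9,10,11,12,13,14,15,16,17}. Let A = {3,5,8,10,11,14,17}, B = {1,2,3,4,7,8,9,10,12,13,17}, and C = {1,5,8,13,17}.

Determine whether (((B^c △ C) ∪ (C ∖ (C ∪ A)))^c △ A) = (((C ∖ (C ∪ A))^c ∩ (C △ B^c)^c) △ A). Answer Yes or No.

B^c = {5,6,11,14,15,16}
B^c △ C = {1,6,8,11,13,14,15,16,17}
C ∪ A = {1,3,5,8,10,11,13,14,17}
C ∖ (C ∪ A) = {}
(B^c △ C) ∪ (C ∖ (C ∪ A)) = {1,6,8,11,13,14,15,16,17}
((B^c △ C) ∪ (C ∖ (C ∪ A)))^c = {2,3,4,5,7,9,10,12}
((B^c △ C) ∪ (C ∖ (C ∪ A)))^c △ A = {2,4,7,8,9,11,12,14,17}
(C ∖ (C ∪ A))^c = {1,2,3,4,5,6,7,8,9,10,11,12,13,14,15,16,17}
C △ B^c = {1,6,8,11,13,14,15,16,17}
(C △ B^c)^c = {2,3,4,5,7,9,10,12}
(C ∖ (C ∪ A))^c ∩ (C △ B^c)^c = {2,3,4,5,7,9,10,12}
((C ∖ (C ∪ A))^c ∩ (C △ B^c)^c) △ A = {2,4,7,8,9,11,12,14,17}
Both equal {2,4,7,8,9,11,12,14,17}, so ((B^c △ C) ∪ (C ∖ (C ∪ A)))^c △ A = ((C ∖ (C ∪ A))^c ∩ (C △ B^c)^c) △ A.

Yes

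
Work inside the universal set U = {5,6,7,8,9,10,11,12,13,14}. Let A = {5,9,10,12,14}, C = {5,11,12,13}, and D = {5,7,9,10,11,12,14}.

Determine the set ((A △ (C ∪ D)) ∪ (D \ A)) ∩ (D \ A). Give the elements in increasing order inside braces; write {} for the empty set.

C ∪ D = {5,7,9,10,11,12,13,14}
A △ (C ∪ D) = {7,11,13}
D \ A = {7,11}
(A △ (C ∪ D)) ∪ (D \ A) = {7,11,13}
((A △ (C ∪ D)) ∪ (D \ A)) ∩ (D \ A) = {7,11}

{7,11}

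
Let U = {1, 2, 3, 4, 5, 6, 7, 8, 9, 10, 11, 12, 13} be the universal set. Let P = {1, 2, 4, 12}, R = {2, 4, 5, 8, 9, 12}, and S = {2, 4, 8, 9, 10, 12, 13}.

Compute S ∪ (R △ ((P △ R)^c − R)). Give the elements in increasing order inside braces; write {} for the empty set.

P △ R = {1, 5, 8, 9}
(P △ R)^c = {2, 3, 4, 6, 7, 10, 11, 12, 13}
(P △ R)^c − R = {3, 6, 7, 10, 11, 13}
R △ ((P △ R)^c − R) = {2, 3, 4, 5, 6, 7, 8, 9, 10, 11, 12, 13}
S ∪ (R △ ((P △ R)^c − R)) = {2, 3, 4, 5, 6, 7, 8, 9, 10, 11, 12, 13}

{2, 3, 4, 5, 6, 7, 8, 9, 10, 11, 12, 13}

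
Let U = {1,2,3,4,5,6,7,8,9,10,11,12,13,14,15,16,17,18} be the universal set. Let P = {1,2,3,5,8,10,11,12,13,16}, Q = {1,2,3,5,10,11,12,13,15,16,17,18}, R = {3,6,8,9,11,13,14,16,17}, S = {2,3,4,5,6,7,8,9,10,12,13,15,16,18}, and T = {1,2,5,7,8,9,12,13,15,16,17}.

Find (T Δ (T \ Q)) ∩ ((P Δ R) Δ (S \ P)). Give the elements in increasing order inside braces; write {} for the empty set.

T \ Q = {7,8,9}
T Δ (T \ Q) = {1,2,5,12,13,15,16,17}
P Δ R = {1,2,5,6,9,10,12,14,17}
S \ P = {4,6,7,9,15,18}
(P Δ R) Δ (S \ P) = {1,2,4,5,7,10,12,14,15,17,18}
(T Δ (T \ Q)) ∩ ((P Δ R) Δ (S \ P)) = {1,2,5,12,15,17}

{1,2,5,12,15,17}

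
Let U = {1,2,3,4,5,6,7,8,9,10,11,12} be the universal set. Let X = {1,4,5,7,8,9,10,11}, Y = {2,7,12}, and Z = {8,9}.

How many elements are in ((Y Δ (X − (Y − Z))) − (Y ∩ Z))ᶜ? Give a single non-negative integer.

Y − Z = {2,7,12}
X − (Y − Z) = {1,4,5,8,9,10,11}
Y Δ (X − (Y − Z)) = {1,2,4,5,7,8,9,10,11,12}
Y ∩ Z = {}
(Y Δ (X − (Y − Z))) − (Y ∩ Z) = {1,2,4,5,7,8,9,10,11,12}
((Y Δ (X − (Y − Z))) − (Y ∩ Z))ᶜ = {3,6}
|((Y Δ (X − (Y − Z))) − (Y ∩ Z))ᶜ| = 2

2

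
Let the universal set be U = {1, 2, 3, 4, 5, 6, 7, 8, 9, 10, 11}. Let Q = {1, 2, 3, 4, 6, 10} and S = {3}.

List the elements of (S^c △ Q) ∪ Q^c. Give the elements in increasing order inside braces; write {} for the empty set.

S^c = {1, 2, 4, 5, 6, 7, 8, 9, 10, 11}
S^c △ Q = {3, 5, 7, 8, 9, 11}
Q^c = {5, 7, 8, 9, 11}
(S^c △ Q) ∪ Q^c = {3, 5, 7, 8, 9, 11}

{3, 5, 7, 8, 9, 11}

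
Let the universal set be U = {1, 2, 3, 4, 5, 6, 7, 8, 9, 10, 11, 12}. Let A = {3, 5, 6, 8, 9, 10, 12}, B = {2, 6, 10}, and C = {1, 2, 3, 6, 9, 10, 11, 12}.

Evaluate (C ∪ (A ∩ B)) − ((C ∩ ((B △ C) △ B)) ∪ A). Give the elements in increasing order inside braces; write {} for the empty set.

{}

A ∩ B = {6, 10}
C ∪ (A ∩ B) = {1, 2, 3, 6, 9, 10, 11, 12}
B △ C = {1, 3, 9, 11, 12}
(B △ C) △ B = {1, 2, 3, 6, 9, 10, 11, 12}
C ∩ ((B △ C) △ B) = {1, 2, 3, 6, 9, 10, 11, 12}
(C ∩ ((B △ C) △ B)) ∪ A = {1, 2, 3, 5, 6, 8, 9, 10, 11, 12}
(C ∪ (A ∩ B)) − ((C ∩ ((B △ C) △ B)) ∪ A) = {}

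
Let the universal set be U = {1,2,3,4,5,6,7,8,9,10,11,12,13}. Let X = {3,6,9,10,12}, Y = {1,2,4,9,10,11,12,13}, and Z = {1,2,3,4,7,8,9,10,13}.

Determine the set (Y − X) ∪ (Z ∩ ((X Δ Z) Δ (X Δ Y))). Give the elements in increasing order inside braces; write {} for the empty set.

{1,2,3,4,7,8,11,13}

Y − X = {1,2,4,11,13}
X Δ Z = {1,2,4,6,7,8,12,13}
X Δ Y = {1,2,3,4,6,11,13}
(X Δ Z) Δ (X Δ Y) = {3,7,8,11,12}
Z ∩ ((X Δ Z) Δ (X Δ Y)) = {3,7,8}
(Y − X) ∪ (Z ∩ ((X Δ Z) Δ (X Δ Y))) = {1,2,3,4,7,8,11,13}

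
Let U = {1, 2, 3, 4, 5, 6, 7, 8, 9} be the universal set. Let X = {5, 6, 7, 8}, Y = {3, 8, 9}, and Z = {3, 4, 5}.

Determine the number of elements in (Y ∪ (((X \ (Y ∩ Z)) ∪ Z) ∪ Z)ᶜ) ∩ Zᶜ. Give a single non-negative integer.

4

Y ∩ Z = {3}
X \ (Y ∩ Z) = {5, 6, 7, 8}
(X \ (Y ∩ Z)) ∪ Z = {3, 4, 5, 6, 7, 8}
((X \ (Y ∩ Z)) ∪ Z) ∪ Z = {3, 4, 5, 6, 7, 8}
(((X \ (Y ∩ Z)) ∪ Z) ∪ Z)ᶜ = {1, 2, 9}
Y ∪ (((X \ (Y ∩ Z)) ∪ Z) ∪ Z)ᶜ = {1, 2, 3, 8, 9}
Zᶜ = {1, 2, 6, 7, 8, 9}
(Y ∪ (((X \ (Y ∩ Z)) ∪ Z) ∪ Z)ᶜ) ∩ Zᶜ = {1, 2, 8, 9}
|(Y ∪ (((X \ (Y ∩ Z)) ∪ Z) ∪ Z)ᶜ) ∩ Zᶜ| = 4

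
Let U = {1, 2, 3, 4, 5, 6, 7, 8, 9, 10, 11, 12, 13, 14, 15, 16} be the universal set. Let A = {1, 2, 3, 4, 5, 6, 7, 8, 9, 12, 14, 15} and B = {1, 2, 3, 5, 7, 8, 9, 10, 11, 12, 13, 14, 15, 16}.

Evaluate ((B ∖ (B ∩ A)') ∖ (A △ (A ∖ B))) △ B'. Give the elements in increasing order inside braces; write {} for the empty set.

{4, 6}

B ∩ A = {1, 2, 3, 5, 7, 8, 9, 12, 14, 15}
(B ∩ A)' = {4, 6, 10, 11, 13, 16}
B ∖ (B ∩ A)' = {1, 2, 3, 5, 7, 8, 9, 12, 14, 15}
A ∖ B = {4, 6}
A △ (A ∖ B) = {1, 2, 3, 5, 7, 8, 9, 12, 14, 15}
(B ∖ (B ∩ A)') ∖ (A △ (A ∖ B)) = {}
B' = {4, 6}
((B ∖ (B ∩ A)') ∖ (A △ (A ∖ B))) △ B' = {4, 6}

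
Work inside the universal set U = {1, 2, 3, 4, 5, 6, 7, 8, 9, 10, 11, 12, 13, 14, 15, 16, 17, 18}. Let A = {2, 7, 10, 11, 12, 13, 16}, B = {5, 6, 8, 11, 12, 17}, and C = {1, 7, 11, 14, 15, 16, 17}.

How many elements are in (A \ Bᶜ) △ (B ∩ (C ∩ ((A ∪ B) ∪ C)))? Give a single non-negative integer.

2

Bᶜ = {1, 2, 3, 4, 7, 9, 10, 13, 14, 15, 16, 18}
A \ Bᶜ = {11, 12}
A ∪ B = {2, 5, 6, 7, 8, 10, 11, 12, 13, 16, 17}
(A ∪ B) ∪ C = {1, 2, 5, 6, 7, 8, 10, 11, 12, 13, 14, 15, 16, 17}
C ∩ ((A ∪ B) ∪ C) = {1, 7, 11, 14, 15, 16, 17}
B ∩ (C ∩ ((A ∪ B) ∪ C)) = {11, 17}
(A \ Bᶜ) △ (B ∩ (C ∩ ((A ∪ B) ∪ C))) = {12, 17}
|(A \ Bᶜ) △ (B ∩ (C ∩ ((A ∪ B) ∪ C)))| = 2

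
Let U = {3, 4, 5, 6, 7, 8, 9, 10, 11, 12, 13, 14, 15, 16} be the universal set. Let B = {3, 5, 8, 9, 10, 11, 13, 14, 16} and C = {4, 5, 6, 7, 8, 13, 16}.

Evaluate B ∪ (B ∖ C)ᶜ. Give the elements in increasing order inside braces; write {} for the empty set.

B ∖ C = {3, 9, 10, 11, 14}
(B ∖ C)ᶜ = {4, 5, 6, 7, 8, 12, 13, 15, 16}
B ∪ (B ∖ C)ᶜ = {3, 4, 5, 6, 7, 8, 9, 10, 11, 12, 13, 14, 15, 16}

{3, 4, 5, 6, 7, 8, 9, 10, 11, 12, 13, 14, 15, 16}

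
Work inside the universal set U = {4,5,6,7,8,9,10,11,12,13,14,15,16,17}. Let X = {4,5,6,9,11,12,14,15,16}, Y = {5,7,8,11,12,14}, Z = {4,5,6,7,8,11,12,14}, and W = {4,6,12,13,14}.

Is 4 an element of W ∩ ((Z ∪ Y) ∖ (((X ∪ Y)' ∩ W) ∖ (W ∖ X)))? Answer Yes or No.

4 ∈ Z and 4 ∉ Y, so 4 ∈ Z ∪ Y
4 ∈ X and 4 ∉ Y, so 4 ∈ X ∪ Y
4 ∉ (X ∪ Y)' since 4 ∈ (X ∪ Y)
4 ∉ (X ∪ Y)' and 4 ∈ W, so 4 ∉ (X ∪ Y)' ∩ W
4 ∈ W and 4 ∈ X, so 4 ∉ W ∖ X
4 ∉ ((X ∪ Y)' ∩ W) and 4 ∉ (W ∖ X), so 4 ∉ ((X ∪ Y)' ∩ W) ∖ (W ∖ X)
4 ∈ (Z ∪ Y) and 4 ∉ (((X ∪ Y)' ∩ W) ∖ (W ∖ X)), so 4 ∈ (Z ∪ Y) ∖ (((X ∪ Y)' ∩ W) ∖ (W ∖ X))
4 ∈ W and 4 ∈ ((Z ∪ Y) ∖ (((X ∪ Y)' ∩ W) ∖ (W ∖ X))), so 4 ∈ W ∩ ((Z ∪ Y) ∖ (((X ∪ Y)' ∩ W) ∖ (W ∖ X)))

Yes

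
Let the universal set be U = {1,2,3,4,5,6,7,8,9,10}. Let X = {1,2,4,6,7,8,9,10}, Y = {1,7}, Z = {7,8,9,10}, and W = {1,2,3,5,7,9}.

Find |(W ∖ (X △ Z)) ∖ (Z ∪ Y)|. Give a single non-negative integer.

2

X △ Z = {1,2,4,6}
W ∖ (X △ Z) = {3,5,7,9}
Z ∪ Y = {1,7,8,9,10}
(W ∖ (X △ Z)) ∖ (Z ∪ Y) = {3,5}
|(W ∖ (X △ Z)) ∖ (Z ∪ Y)| = 2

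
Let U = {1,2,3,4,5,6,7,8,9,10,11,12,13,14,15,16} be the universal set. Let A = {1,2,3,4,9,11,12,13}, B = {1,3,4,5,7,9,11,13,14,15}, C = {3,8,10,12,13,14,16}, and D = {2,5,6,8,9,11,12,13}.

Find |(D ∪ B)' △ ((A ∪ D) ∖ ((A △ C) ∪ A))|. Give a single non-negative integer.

4

D ∪ B = {1,2,3,4,5,6,7,8,9,11,12,13,14,15}
(D ∪ B)' = {10,16}
A ∪ D = {1,2,3,4,5,6,8,9,11,12,13}
A △ C = {1,2,4,8,9,10,11,14,16}
(A △ C) ∪ A = {1,2,3,4,8,9,10,11,12,13,14,16}
(A ∪ D) ∖ ((A △ C) ∪ A) = {5,6}
(D ∪ B)' △ ((A ∪ D) ∖ ((A △ C) ∪ A)) = {5,6,10,16}
|(D ∪ B)' △ ((A ∪ D) ∖ ((A △ C) ∪ A))| = 4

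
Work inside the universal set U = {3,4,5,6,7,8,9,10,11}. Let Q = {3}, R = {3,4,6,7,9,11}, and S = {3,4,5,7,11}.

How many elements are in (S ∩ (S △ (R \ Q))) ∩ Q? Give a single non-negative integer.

1

R \ Q = {4,6,7,9,11}
S △ (R \ Q) = {3,5,6,9}
S ∩ (S △ (R \ Q)) = {3,5}
(S ∩ (S △ (R \ Q))) ∩ Q = {3}
|(S ∩ (S △ (R \ Q))) ∩ Q| = 1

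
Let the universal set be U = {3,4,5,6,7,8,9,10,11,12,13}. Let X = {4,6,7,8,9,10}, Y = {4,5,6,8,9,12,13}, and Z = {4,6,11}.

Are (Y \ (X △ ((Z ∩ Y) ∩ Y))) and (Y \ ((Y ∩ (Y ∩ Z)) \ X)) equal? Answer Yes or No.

No

Z ∩ Y = {4,6}
(Z ∩ Y) ∩ Y = {4,6}
X △ ((Z ∩ Y) ∩ Y) = {7,8,9,10}
Y \ (X △ ((Z ∩ Y) ∩ Y)) = {4,5,6,12,13}
Y ∩ Z = {4,6}
Y ∩ (Y ∩ Z) = {4,6}
(Y ∩ (Y ∩ Z)) \ X = {}
Y \ ((Y ∩ (Y ∩ Z)) \ X) = {4,5,6,8,9,12,13}
8 ∈ Y \ ((Y ∩ (Y ∩ Z)) \ X) but 8 ∉ Y \ (X △ ((Z ∩ Y) ∩ Y)), so they differ.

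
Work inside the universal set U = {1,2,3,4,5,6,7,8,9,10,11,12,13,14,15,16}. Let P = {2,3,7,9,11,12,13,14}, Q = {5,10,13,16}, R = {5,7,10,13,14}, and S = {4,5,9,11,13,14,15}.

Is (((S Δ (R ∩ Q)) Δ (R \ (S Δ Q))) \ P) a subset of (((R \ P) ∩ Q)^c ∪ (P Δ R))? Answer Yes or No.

Yes

R ∩ Q = {5,10,13}
S Δ (R ∩ Q) = {4,9,10,11,14,15}
S Δ Q = {4,9,10,11,14,15,16}
R \ (S Δ Q) = {5,7,13}
(S Δ (R ∩ Q)) Δ (R \ (S Δ Q)) = {4,5,7,9,10,11,13,14,15}
((S Δ (R ∩ Q)) Δ (R \ (S Δ Q))) \ P = {4,5,10,15}
R \ P = {5,10}
(R \ P) ∩ Q = {5,10}
((R \ P) ∩ Q)^c = {1,2,3,4,6,7,8,9,11,12,13,14,15,16}
P Δ R = {2,3,5,9,10,11,12}
((R \ P) ∩ Q)^c ∪ (P Δ R) = {1,2,3,4,5,6,7,8,9,10,11,12,13,14,15,16}
Every element of {4,5,10,15} is in {1,2,3,4,5,6,7,8,9,10,11,12,13,14,15,16}, so ((S Δ (R ∩ Q)) Δ (R \ (S Δ Q))) \ P ⊆ ((R \ P) ∩ Q)^c ∪ (P Δ R).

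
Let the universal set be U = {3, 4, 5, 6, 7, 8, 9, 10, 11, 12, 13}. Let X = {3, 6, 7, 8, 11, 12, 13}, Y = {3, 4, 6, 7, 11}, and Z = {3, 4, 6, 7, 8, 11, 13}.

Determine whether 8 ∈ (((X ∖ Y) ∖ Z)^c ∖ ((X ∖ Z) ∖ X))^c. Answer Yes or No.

8 ∈ X and 8 ∉ Y, so 8 ∈ X ∖ Y
8 ∈ (X ∖ Y) and 8 ∈ Z, so 8 ∉ (X ∖ Y) ∖ Z
8 ∈ ((X ∖ Y) ∖ Z)^c since 8 ∉ ((X ∖ Y) ∖ Z)
8 ∈ X and 8 ∈ Z, so 8 ∉ X ∖ Z
8 ∉ (X ∖ Z) and 8 ∈ X, so 8 ∉ (X ∖ Z) ∖ X
8 ∈ ((X ∖ Y) ∖ Z)^c and 8 ∉ ((X ∖ Z) ∖ X), so 8 ∈ ((X ∖ Y) ∖ Z)^c ∖ ((X ∖ Z) ∖ X)
8 ∉ (((X ∖ Y) ∖ Z)^c ∖ ((X ∖ Z) ∖ X))^c since 8 ∈ (((X ∖ Y) ∖ Z)^c ∖ ((X ∖ Z) ∖ X))

No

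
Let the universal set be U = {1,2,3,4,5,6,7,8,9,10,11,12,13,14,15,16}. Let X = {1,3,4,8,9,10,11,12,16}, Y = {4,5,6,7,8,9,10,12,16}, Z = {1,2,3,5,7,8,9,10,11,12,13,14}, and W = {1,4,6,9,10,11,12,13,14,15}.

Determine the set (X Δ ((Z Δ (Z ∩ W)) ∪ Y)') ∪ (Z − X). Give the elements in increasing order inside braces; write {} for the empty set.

{2,3,4,5,7,8,9,10,12,13,14,15,16}

Z ∩ W = {1,9,10,11,12,13,14}
Z Δ (Z ∩ W) = {2,3,5,7,8}
(Z Δ (Z ∩ W)) ∪ Y = {2,3,4,5,6,7,8,9,10,12,16}
((Z Δ (Z ∩ W)) ∪ Y)' = {1,11,13,14,15}
X Δ ((Z Δ (Z ∩ W)) ∪ Y)' = {3,4,8,9,10,12,13,14,15,16}
Z − X = {2,5,7,13,14}
(X Δ ((Z Δ (Z ∩ W)) ∪ Y)') ∪ (Z − X) = {2,3,4,5,7,8,9,10,12,13,14,15,16}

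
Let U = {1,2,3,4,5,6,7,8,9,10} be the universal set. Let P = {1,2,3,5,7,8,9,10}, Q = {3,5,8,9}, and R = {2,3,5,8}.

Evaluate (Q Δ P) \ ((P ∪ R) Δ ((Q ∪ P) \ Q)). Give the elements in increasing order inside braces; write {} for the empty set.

Q Δ P = {1,2,7,10}
P ∪ R = {1,2,3,5,7,8,9,10}
Q ∪ P = {1,2,3,5,7,8,9,10}
(Q ∪ P) \ Q = {1,2,7,10}
(P ∪ R) Δ ((Q ∪ P) \ Q) = {3,5,8,9}
(Q Δ P) \ ((P ∪ R) Δ ((Q ∪ P) \ Q)) = {1,2,7,10}

{1,2,7,10}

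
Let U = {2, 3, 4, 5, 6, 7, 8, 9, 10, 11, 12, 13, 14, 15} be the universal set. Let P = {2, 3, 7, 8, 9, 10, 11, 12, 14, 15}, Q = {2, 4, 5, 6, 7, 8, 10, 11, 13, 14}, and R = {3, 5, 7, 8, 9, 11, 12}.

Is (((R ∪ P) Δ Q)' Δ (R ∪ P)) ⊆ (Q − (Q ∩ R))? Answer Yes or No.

No

R ∪ P = {2, 3, 5, 7, 8, 9, 10, 11, 12, 14, 15}
(R ∪ P) Δ Q = {3, 4, 6, 9, 12, 13, 15}
((R ∪ P) Δ Q)' = {2, 5, 7, 8, 10, 11, 14}
((R ∪ P) Δ Q)' Δ (R ∪ P) = {3, 9, 12, 15}
Q ∩ R = {5, 7, 8, 11}
Q − (Q ∩ R) = {2, 4, 6, 10, 13, 14}
3 ∈ ((R ∪ P) Δ Q)' Δ (R ∪ P) but 3 ∉ Q − (Q ∩ R), so the inclusion fails.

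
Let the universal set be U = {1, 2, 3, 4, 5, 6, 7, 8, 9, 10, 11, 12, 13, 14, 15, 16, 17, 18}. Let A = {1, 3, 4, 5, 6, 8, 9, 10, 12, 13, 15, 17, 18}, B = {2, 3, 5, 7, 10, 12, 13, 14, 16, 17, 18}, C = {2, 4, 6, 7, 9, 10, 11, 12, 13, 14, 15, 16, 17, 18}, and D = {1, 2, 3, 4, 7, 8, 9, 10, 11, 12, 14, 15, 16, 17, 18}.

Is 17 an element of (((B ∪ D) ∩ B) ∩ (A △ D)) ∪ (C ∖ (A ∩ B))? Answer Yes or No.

17 ∈ B and 17 ∈ D, so 17 ∈ B ∪ D
17 ∈ (B ∪ D) and 17 ∈ B, so 17 ∈ (B ∪ D) ∩ B
17 ∈ A and 17 ∈ D, so 17 ∉ A △ D
17 ∈ ((B ∪ D) ∩ B) and 17 ∉ (A △ D), so 17 ∉ ((B ∪ D) ∩ B) ∩ (A △ D)
17 ∈ A and 17 ∈ B, so 17 ∈ A ∩ B
17 ∈ C and 17 ∈ (A ∩ B), so 17 ∉ C ∖ (A ∩ B)
17 ∉ (((B ∪ D) ∩ B) ∩ (A △ D)) and 17 ∉ (C ∖ (A ∩ B)), so 17 ∉ (((B ∪ D) ∩ B) ∩ (A △ D)) ∪ (C ∖ (A ∩ B))

No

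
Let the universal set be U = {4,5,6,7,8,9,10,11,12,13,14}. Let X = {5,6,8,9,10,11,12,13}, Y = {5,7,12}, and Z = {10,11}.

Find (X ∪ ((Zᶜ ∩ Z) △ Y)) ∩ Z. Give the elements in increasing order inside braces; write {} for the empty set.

{10,11}

Zᶜ = {4,5,6,7,8,9,12,13,14}
Zᶜ ∩ Z = {}
(Zᶜ ∩ Z) △ Y = {5,7,12}
X ∪ ((Zᶜ ∩ Z) △ Y) = {5,6,7,8,9,10,11,12,13}
(X ∪ ((Zᶜ ∩ Z) △ Y)) ∩ Z = {10,11}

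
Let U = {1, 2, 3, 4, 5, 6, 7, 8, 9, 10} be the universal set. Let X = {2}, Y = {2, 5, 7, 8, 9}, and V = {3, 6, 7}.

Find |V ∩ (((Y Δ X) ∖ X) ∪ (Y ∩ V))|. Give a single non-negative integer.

Y Δ X = {5, 7, 8, 9}
(Y Δ X) ∖ X = {5, 7, 8, 9}
Y ∩ V = {7}
((Y Δ X) ∖ X) ∪ (Y ∩ V) = {5, 7, 8, 9}
V ∩ (((Y Δ X) ∖ X) ∪ (Y ∩ V)) = {7}
|V ∩ (((Y Δ X) ∖ X) ∪ (Y ∩ V))| = 1

1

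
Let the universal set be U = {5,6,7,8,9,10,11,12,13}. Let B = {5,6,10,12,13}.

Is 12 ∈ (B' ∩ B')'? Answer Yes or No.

Yes

12 ∈ B, so 12 ∉ B'
12 ∈ B, so 12 ∉ B'
12 ∉ B' and 12 ∉ B', so 12 ∉ B' ∩ B'
12 ∈ (B' ∩ B')' since 12 ∉ (B' ∩ B')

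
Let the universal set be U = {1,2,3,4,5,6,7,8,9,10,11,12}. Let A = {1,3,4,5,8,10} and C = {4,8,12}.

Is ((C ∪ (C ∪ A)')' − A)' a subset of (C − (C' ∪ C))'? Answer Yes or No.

C ∪ A = {1,3,4,5,8,10,12}
(C ∪ A)' = {2,6,7,9,11}
C ∪ (C ∪ A)' = {2,4,6,7,8,9,11,12}
(C ∪ (C ∪ A)')' = {1,3,5,10}
(C ∪ (C ∪ A)')' − A = {}
((C ∪ (C ∪ A)')' − A)' = {1,2,3,4,5,6,7,8,9,10,11,12}
C' = {1,2,3,5,6,7,9,10,11}
C' ∪ C = {1,2,3,4,5,6,7,8,9,10,11,12}
C − (C' ∪ C) = {}
(C − (C' ∪ C))' = {1,2,3,4,5,6,7,8,9,10,11,12}
Every element of {1,2,3,4,5,6,7,8,9,10,11,12} is in {1,2,3,4,5,6,7,8,9,10,11,12}, so ((C ∪ (C ∪ A)')' − A)' ⊆ (C − (C' ∪ C))'.

Yes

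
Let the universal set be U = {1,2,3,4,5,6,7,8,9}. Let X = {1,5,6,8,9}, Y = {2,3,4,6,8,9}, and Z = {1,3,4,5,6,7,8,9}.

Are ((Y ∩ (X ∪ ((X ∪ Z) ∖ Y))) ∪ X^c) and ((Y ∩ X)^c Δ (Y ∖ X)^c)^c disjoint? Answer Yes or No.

X ∪ Z = {1,3,4,5,6,7,8,9}
(X ∪ Z) ∖ Y = {1,5,7}
X ∪ ((X ∪ Z) ∖ Y) = {1,5,6,7,8,9}
Y ∩ (X ∪ ((X ∪ Z) ∖ Y)) = {6,8,9}
X^c = {2,3,4,7}
(Y ∩ (X ∪ ((X ∪ Z) ∖ Y))) ∪ X^c = {2,3,4,6,7,8,9}
Y ∩ X = {6,8,9}
(Y ∩ X)^c = {1,2,3,4,5,7}
Y ∖ X = {2,3,4}
(Y ∖ X)^c = {1,5,6,7,8,9}
(Y ∩ X)^c Δ (Y ∖ X)^c = {2,3,4,6,8,9}
((Y ∩ X)^c Δ (Y ∖ X)^c)^c = {1,5,7}
7 lies in both, so they are not disjoint.

No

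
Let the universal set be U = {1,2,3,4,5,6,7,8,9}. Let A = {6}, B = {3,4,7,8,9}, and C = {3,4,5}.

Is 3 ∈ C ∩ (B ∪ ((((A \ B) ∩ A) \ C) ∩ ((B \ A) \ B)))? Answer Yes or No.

Yes

3 ∉ A and 3 ∈ B, so 3 ∉ A \ B
3 ∉ (A \ B) and 3 ∉ A, so 3 ∉ (A \ B) ∩ A
3 ∉ ((A \ B) ∩ A) and 3 ∈ C, so 3 ∉ ((A \ B) ∩ A) \ C
3 ∈ B and 3 ∉ A, so 3 ∈ B \ A
3 ∈ (B \ A) and 3 ∈ B, so 3 ∉ (B \ A) \ B
3 ∉ (((A \ B) ∩ A) \ C) and 3 ∉ ((B \ A) \ B), so 3 ∉ (((A \ B) ∩ A) \ C) ∩ ((B \ A) \ B)
3 ∈ B and 3 ∉ ((((A \ B) ∩ A) \ C) ∩ ((B \ A) \ B)), so 3 ∈ B ∪ ((((A \ B) ∩ A) \ C) ∩ ((B \ A) \ B))
3 ∈ C and 3 ∈ (B ∪ ((((A \ B) ∩ A) \ C) ∩ ((B \ A) \ B))), so 3 ∈ C ∩ (B ∪ ((((A \ B) ∩ A) \ C) ∩ ((B \ A) \ B)))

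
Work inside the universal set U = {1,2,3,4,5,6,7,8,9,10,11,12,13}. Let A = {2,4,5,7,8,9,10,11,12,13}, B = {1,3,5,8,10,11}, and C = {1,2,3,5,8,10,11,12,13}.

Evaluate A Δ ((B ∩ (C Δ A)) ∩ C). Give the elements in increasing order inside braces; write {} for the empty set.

C Δ A = {1,3,4,7,9}
B ∩ (C Δ A) = {1,3}
(B ∩ (C Δ A)) ∩ C = {1,3}
A Δ ((B ∩ (C Δ A)) ∩ C) = {1,2,3,4,5,7,8,9,10,11,12,13}

{1,2,3,4,5,7,8,9,10,11,12,13}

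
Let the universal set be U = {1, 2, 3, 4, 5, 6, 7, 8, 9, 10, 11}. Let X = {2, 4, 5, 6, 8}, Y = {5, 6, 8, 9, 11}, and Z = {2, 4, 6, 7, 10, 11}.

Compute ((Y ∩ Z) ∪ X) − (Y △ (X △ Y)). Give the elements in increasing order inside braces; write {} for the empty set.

Y ∩ Z = {6, 11}
(Y ∩ Z) ∪ X = {2, 4, 5, 6, 8, 11}
X △ Y = {2, 4, 9, 11}
Y △ (X △ Y) = {2, 4, 5, 6, 8}
((Y ∩ Z) ∪ X) − (Y △ (X △ Y)) = {11}

{11}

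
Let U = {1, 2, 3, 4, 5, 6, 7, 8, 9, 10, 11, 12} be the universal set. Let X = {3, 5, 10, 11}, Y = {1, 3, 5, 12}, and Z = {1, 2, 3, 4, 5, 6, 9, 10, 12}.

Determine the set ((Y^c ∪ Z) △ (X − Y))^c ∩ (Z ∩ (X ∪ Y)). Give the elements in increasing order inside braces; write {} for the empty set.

Y^c = {2, 4, 6, 7, 8, 9, 10, 11}
Y^c ∪ Z = {1, 2, 3, 4, 5, 6, 7, 8, 9, 10, 11, 12}
X − Y = {10, 11}
(Y^c ∪ Z) △ (X − Y) = {1, 2, 3, 4, 5, 6, 7, 8, 9, 12}
((Y^c ∪ Z) △ (X − Y))^c = {10, 11}
X ∪ Y = {1, 3, 5, 10, 11, 12}
Z ∩ (X ∪ Y) = {1, 3, 5, 10, 12}
((Y^c ∪ Z) △ (X − Y))^c ∩ (Z ∩ (X ∪ Y)) = {10}

{10}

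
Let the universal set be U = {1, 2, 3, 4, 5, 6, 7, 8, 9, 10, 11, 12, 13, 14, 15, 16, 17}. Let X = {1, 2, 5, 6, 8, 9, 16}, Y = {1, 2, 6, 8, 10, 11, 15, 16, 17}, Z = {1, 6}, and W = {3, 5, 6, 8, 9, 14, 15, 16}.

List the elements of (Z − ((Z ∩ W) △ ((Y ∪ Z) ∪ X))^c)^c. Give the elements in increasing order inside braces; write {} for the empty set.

Z ∩ W = {6}
Y ∪ Z = {1, 2, 6, 8, 10, 11, 15, 16, 17}
(Y ∪ Z) ∪ X = {1, 2, 5, 6, 8, 9, 10, 11, 15, 16, 17}
(Z ∩ W) △ ((Y ∪ Z) ∪ X) = {1, 2, 5, 8, 9, 10, 11, 15, 16, 17}
((Z ∩ W) △ ((Y ∪ Z) ∪ X))^c = {3, 4, 6, 7, 12, 13, 14}
Z − ((Z ∩ W) △ ((Y ∪ Z) ∪ X))^c = {1}
(Z − ((Z ∩ W) △ ((Y ∪ Z) ∪ X))^c)^c = {2, 3, 4, 5, 6, 7, 8, 9, 10, 11, 12, 13, 14, 15, 16, 17}

{2, 3, 4, 5, 6, 7, 8, 9, 10, 11, 12, 13, 14, 15, 16, 17}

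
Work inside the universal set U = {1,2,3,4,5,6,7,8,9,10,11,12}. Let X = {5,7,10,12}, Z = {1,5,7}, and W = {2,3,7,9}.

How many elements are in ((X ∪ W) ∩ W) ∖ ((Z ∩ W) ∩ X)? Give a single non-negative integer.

3

X ∪ W = {2,3,5,7,9,10,12}
(X ∪ W) ∩ W = {2,3,7,9}
Z ∩ W = {7}
(Z ∩ W) ∩ X = {7}
((X ∪ W) ∩ W) ∖ ((Z ∩ W) ∩ X) = {2,3,9}
|((X ∪ W) ∩ W) ∖ ((Z ∩ W) ∩ X)| = 3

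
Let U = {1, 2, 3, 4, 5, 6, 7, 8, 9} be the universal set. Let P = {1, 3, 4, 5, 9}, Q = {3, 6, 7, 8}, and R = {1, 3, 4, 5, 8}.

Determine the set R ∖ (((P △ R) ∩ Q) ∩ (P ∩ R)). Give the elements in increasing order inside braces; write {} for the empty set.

P △ R = {8, 9}
(P △ R) ∩ Q = {8}
P ∩ R = {1, 3, 4, 5}
((P △ R) ∩ Q) ∩ (P ∩ R) = {}
R ∖ (((P △ R) ∩ Q) ∩ (P ∩ R)) = {1, 3, 4, 5, 8}

{1, 3, 4, 5, 8}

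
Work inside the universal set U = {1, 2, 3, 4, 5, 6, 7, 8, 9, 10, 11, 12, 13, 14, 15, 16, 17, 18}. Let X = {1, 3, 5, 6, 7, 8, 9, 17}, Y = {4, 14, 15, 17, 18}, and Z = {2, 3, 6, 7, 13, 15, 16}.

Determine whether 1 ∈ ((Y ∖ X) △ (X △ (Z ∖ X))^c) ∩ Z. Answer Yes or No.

No

1 ∉ Y and 1 ∈ X, so 1 ∉ Y ∖ X
1 ∉ Z and 1 ∈ X, so 1 ∉ Z ∖ X
1 ∈ X and 1 ∉ (Z ∖ X), so 1 ∈ X △ (Z ∖ X)
1 ∉ (X △ (Z ∖ X))^c since 1 ∈ (X △ (Z ∖ X))
1 ∉ (Y ∖ X) and 1 ∉ (X △ (Z ∖ X))^c, so 1 ∉ (Y ∖ X) △ (X △ (Z ∖ X))^c
1 ∉ ((Y ∖ X) △ (X △ (Z ∖ X))^c) and 1 ∉ Z, so 1 ∉ ((Y ∖ X) △ (X △ (Z ∖ X))^c) ∩ Z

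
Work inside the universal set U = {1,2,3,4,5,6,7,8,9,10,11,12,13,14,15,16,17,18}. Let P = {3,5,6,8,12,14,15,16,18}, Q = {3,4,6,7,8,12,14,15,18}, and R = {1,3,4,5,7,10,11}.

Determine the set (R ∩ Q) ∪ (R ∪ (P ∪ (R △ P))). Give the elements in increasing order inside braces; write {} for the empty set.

R ∩ Q = {3,4,7}
R △ P = {1,4,6,7,8,10,11,12,14,15,16,18}
P ∪ (R △ P) = {1,3,4,5,6,7,8,10,11,12,14,15,16,18}
R ∪ (P ∪ (R △ P)) = {1,3,4,5,6,7,8,10,11,12,14,15,16,18}
(R ∩ Q) ∪ (R ∪ (P ∪ (R △ P))) = {1,3,4,5,6,7,8,10,11,12,14,15,16,18}

{1,3,4,5,6,7,8,10,11,12,14,15,16,18}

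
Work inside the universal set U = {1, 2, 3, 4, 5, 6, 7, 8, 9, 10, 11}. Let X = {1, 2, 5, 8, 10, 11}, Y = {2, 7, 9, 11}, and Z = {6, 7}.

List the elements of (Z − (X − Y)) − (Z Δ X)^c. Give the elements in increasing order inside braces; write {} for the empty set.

{6, 7}

X − Y = {1, 5, 8, 10}
Z − (X − Y) = {6, 7}
Z Δ X = {1, 2, 5, 6, 7, 8, 10, 11}
(Z Δ X)^c = {3, 4, 9}
(Z − (X − Y)) − (Z Δ X)^c = {6, 7}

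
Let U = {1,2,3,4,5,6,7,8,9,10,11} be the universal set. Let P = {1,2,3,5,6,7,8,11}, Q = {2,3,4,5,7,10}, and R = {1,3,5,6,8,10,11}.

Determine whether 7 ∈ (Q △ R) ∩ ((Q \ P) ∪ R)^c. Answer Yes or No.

7 ∈ Q and 7 ∉ R, so 7 ∈ Q △ R
7 ∈ Q and 7 ∈ P, so 7 ∉ Q \ P
7 ∉ (Q \ P) and 7 ∉ R, so 7 ∉ (Q \ P) ∪ R
7 ∈ ((Q \ P) ∪ R)^c since 7 ∉ ((Q \ P) ∪ R)
7 ∈ (Q △ R) and 7 ∈ ((Q \ P) ∪ R)^c, so 7 ∈ (Q △ R) ∩ ((Q \ P) ∪ R)^c

Yes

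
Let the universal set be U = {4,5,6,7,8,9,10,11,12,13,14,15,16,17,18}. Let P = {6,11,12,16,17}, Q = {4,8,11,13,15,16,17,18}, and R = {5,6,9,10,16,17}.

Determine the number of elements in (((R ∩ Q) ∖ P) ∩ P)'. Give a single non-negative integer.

15

R ∩ Q = {16,17}
(R ∩ Q) ∖ P = {}
((R ∩ Q) ∖ P) ∩ P = {}
(((R ∩ Q) ∖ P) ∩ P)' = {4,5,6,7,8,9,10,11,12,13,14,15,16,17,18}
|(((R ∩ Q) ∖ P) ∩ P)'| = 15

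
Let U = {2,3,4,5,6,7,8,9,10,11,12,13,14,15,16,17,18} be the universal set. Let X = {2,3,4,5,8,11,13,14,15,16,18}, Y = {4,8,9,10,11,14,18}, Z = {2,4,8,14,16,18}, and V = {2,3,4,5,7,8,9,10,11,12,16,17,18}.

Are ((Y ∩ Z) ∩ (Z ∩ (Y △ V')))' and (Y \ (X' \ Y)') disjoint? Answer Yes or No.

Y ∩ Z = {4,8,14,18}
V' = {6,13,14,15}
Y △ V' = {4,6,8,9,10,11,13,15,18}
Z ∩ (Y △ V') = {4,8,18}
(Y ∩ Z) ∩ (Z ∩ (Y △ V')) = {4,8,18}
((Y ∩ Z) ∩ (Z ∩ (Y △ V')))' = {2,3,5,6,7,9,10,11,12,13,14,15,16,17}
X' = {6,7,9,10,12,17}
X' \ Y = {6,7,12,17}
(X' \ Y)' = {2,3,4,5,8,9,10,11,13,14,15,16,18}
Y \ (X' \ Y)' = {}
{2,3,5,6,7,9,10,11,12,13,14,15,16,17} and {} share no elements.

Yes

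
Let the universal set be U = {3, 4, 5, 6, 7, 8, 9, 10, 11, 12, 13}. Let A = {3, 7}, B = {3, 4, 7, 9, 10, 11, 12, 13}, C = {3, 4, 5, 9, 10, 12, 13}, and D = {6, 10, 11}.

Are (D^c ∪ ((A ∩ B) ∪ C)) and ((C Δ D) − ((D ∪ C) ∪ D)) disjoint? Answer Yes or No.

Yes

D^c = {3, 4, 5, 7, 8, 9, 12, 13}
A ∩ B = {3, 7}
(A ∩ B) ∪ C = {3, 4, 5, 7, 9, 10, 12, 13}
D^c ∪ ((A ∩ B) ∪ C) = {3, 4, 5, 7, 8, 9, 10, 12, 13}
C Δ D = {3, 4, 5, 6, 9, 11, 12, 13}
D ∪ C = {3, 4, 5, 6, 9, 10, 11, 12, 13}
(D ∪ C) ∪ D = {3, 4, 5, 6, 9, 10, 11, 12, 13}
(C Δ D) − ((D ∪ C) ∪ D) = {}
{3, 4, 5, 7, 8, 9, 10, 12, 13} and {} share no elements.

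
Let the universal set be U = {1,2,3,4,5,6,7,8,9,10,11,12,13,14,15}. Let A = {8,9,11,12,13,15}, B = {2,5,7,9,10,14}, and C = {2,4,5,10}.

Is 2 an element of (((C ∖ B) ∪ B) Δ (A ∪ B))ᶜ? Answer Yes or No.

Yes

2 ∈ C and 2 ∈ B, so 2 ∉ C ∖ B
2 ∉ (C ∖ B) and 2 ∈ B, so 2 ∈ (C ∖ B) ∪ B
2 ∉ A and 2 ∈ B, so 2 ∈ A ∪ B
2 ∈ ((C ∖ B) ∪ B) and 2 ∈ (A ∪ B), so 2 ∉ ((C ∖ B) ∪ B) Δ (A ∪ B)
2 ∈ (((C ∖ B) ∪ B) Δ (A ∪ B))ᶜ since 2 ∉ (((C ∖ B) ∪ B) Δ (A ∪ B))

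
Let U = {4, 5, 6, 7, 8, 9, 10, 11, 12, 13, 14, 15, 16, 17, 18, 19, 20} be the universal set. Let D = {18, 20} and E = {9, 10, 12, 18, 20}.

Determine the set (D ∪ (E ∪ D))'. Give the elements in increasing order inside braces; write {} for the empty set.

E ∪ D = {9, 10, 12, 18, 20}
D ∪ (E ∪ D) = {9, 10, 12, 18, 20}
(D ∪ (E ∪ D))' = {4, 5, 6, 7, 8, 11, 13, 14, 15, 16, 17, 19}

{4, 5, 6, 7, 8, 11, 13, 14, 15, 16, 17, 19}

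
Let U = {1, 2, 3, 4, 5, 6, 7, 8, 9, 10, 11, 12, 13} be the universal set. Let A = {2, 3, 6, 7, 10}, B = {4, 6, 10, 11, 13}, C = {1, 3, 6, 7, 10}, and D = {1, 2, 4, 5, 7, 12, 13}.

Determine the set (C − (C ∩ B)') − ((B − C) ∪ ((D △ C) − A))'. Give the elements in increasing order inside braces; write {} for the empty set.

{}

C ∩ B = {6, 10}
(C ∩ B)' = {1, 2, 3, 4, 5, 7, 8, 9, 11, 12, 13}
C − (C ∩ B)' = {6, 10}
B − C = {4, 11, 13}
D △ C = {2, 3, 4, 5, 6, 10, 12, 13}
(D △ C) − A = {4, 5, 12, 13}
(B − C) ∪ ((D △ C) − A) = {4, 5, 11, 12, 13}
((B − C) ∪ ((D △ C) − A))' = {1, 2, 3, 6, 7, 8, 9, 10}
(C − (C ∩ B)') − ((B − C) ∪ ((D △ C) − A))' = {}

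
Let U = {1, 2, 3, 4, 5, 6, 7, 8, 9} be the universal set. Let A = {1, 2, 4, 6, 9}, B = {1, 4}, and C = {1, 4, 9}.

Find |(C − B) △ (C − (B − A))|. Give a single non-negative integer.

2

C − B = {9}
B − A = {}
C − (B − A) = {1, 4, 9}
(C − B) △ (C − (B − A)) = {1, 4}
|(C − B) △ (C − (B − A))| = 2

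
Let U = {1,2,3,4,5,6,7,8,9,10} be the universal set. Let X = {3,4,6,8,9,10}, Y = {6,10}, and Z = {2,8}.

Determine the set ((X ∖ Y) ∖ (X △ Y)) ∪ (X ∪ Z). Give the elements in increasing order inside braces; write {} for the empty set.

{2,3,4,6,8,9,10}

X ∖ Y = {3,4,8,9}
X △ Y = {3,4,8,9}
(X ∖ Y) ∖ (X △ Y) = {}
X ∪ Z = {2,3,4,6,8,9,10}
((X ∖ Y) ∖ (X △ Y)) ∪ (X ∪ Z) = {2,3,4,6,8,9,10}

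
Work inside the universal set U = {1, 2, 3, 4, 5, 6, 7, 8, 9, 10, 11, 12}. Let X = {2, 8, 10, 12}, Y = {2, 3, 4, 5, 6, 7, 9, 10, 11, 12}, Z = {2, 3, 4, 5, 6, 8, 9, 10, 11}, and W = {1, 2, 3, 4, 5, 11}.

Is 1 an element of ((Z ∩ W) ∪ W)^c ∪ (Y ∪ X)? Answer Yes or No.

1 ∉ Z and 1 ∈ W, so 1 ∉ Z ∩ W
1 ∉ (Z ∩ W) and 1 ∈ W, so 1 ∈ (Z ∩ W) ∪ W
1 ∉ ((Z ∩ W) ∪ W)^c since 1 ∈ ((Z ∩ W) ∪ W)
1 ∉ Y and 1 ∉ X, so 1 ∉ Y ∪ X
1 ∉ ((Z ∩ W) ∪ W)^c and 1 ∉ (Y ∪ X), so 1 ∉ ((Z ∩ W) ∪ W)^c ∪ (Y ∪ X)

No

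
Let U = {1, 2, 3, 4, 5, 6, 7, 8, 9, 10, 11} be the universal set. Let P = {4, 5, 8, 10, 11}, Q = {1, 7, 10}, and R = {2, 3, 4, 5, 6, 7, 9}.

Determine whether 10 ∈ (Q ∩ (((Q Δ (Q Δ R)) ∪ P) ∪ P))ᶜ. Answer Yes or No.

No

10 ∈ Q and 10 ∉ R, so 10 ∈ Q Δ R
10 ∈ Q and 10 ∈ (Q Δ R), so 10 ∉ Q Δ (Q Δ R)
10 ∉ (Q Δ (Q Δ R)) and 10 ∈ P, so 10 ∈ (Q Δ (Q Δ R)) ∪ P
10 ∈ ((Q Δ (Q Δ R)) ∪ P) and 10 ∈ P, so 10 ∈ ((Q Δ (Q Δ R)) ∪ P) ∪ P
10 ∈ Q and 10 ∈ (((Q Δ (Q Δ R)) ∪ P) ∪ P), so 10 ∈ Q ∩ (((Q Δ (Q Δ R)) ∪ P) ∪ P)
10 ∉ (Q ∩ (((Q Δ (Q Δ R)) ∪ P) ∪ P))ᶜ since 10 ∈ (Q ∩ (((Q Δ (Q Δ R)) ∪ P) ∪ P))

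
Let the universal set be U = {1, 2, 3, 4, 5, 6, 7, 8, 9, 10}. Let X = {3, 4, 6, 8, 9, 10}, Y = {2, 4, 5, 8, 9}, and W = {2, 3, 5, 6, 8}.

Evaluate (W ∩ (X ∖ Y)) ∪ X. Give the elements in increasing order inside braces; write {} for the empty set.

{3, 4, 6, 8, 9, 10}

X ∖ Y = {3, 6, 10}
W ∩ (X ∖ Y) = {3, 6}
(W ∩ (X ∖ Y)) ∪ X = {3, 4, 6, 8, 9, 10}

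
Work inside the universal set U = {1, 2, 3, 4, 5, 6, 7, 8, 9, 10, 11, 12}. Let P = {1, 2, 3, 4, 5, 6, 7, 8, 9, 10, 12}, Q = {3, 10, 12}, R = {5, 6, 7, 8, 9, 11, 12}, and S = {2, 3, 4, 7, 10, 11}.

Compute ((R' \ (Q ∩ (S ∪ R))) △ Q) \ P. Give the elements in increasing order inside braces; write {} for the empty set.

R' = {1, 2, 3, 4, 10}
S ∪ R = {2, 3, 4, 5, 6, 7, 8, 9, 10, 11, 12}
Q ∩ (S ∪ R) = {3, 10, 12}
R' \ (Q ∩ (S ∪ R)) = {1, 2, 4}
(R' \ (Q ∩ (S ∪ R))) △ Q = {1, 2, 3, 4, 10, 12}
((R' \ (Q ∩ (S ∪ R))) △ Q) \ P = {}

{}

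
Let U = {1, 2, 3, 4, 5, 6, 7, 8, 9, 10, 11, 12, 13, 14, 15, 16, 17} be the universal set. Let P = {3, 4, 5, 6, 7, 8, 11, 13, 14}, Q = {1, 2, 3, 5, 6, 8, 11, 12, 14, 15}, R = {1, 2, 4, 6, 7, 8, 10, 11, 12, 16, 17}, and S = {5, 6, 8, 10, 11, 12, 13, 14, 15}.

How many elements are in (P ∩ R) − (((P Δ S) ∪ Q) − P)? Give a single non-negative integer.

5

P ∩ R = {4, 6, 7, 8, 11}
P Δ S = {3, 4, 7, 10, 12, 15}
(P Δ S) ∪ Q = {1, 2, 3, 4, 5, 6, 7, 8, 10, 11, 12, 14, 15}
((P Δ S) ∪ Q) − P = {1, 2, 10, 12, 15}
(P ∩ R) − (((P Δ S) ∪ Q) − P) = {4, 6, 7, 8, 11}
|(P ∩ R) − (((P Δ S) ∪ Q) − P)| = 5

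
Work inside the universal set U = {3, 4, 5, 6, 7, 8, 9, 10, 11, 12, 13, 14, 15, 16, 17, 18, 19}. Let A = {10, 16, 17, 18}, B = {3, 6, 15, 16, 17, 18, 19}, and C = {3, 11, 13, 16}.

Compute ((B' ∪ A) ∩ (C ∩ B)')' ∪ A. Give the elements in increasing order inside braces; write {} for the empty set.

B' = {4, 5, 7, 8, 9, 10, 11, 12, 13, 14}
B' ∪ A = {4, 5, 7, 8, 9, 10, 11, 12, 13, 14, 16, 17, 18}
C ∩ B = {3, 16}
(C ∩ B)' = {4, 5, 6, 7, 8, 9, 10, 11, 12, 13, 14, 15, 17, 18, 19}
(B' ∪ A) ∩ (C ∩ B)' = {4, 5, 7, 8, 9, 10, 11, 12, 13, 14, 17, 18}
((B' ∪ A) ∩ (C ∩ B)')' = {3, 6, 15, 16, 19}
((B' ∪ A) ∩ (C ∩ B)')' ∪ A = {3, 6, 10, 15, 16, 17, 18, 19}

{3, 6, 10, 15, 16, 17, 18, 19}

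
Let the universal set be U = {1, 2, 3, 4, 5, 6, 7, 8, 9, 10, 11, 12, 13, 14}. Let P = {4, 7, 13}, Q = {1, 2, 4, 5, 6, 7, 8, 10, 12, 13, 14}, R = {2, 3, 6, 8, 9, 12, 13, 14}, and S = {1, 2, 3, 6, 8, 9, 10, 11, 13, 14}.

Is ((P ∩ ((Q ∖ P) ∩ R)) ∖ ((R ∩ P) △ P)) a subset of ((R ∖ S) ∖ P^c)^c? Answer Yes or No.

Yes

Q ∖ P = {1, 2, 5, 6, 8, 10, 12, 14}
(Q ∖ P) ∩ R = {2, 6, 8, 12, 14}
P ∩ ((Q ∖ P) ∩ R) = {}
R ∩ P = {13}
(R ∩ P) △ P = {4, 7}
(P ∩ ((Q ∖ P) ∩ R)) ∖ ((R ∩ P) △ P) = {}
R ∖ S = {12}
P^c = {1, 2, 3, 5, 6, 8, 9, 10, 11, 12, 14}
(R ∖ S) ∖ P^c = {}
((R ∖ S) ∖ P^c)^c = {1, 2, 3, 4, 5, 6, 7, 8, 9, 10, 11, 12, 13, 14}
Every element of {} is in {1, 2, 3, 4, 5, 6, 7, 8, 9, 10, 11, 12, 13, 14}, so (P ∩ ((Q ∖ P) ∩ R)) ∖ ((R ∩ P) △ P) ⊆ ((R ∖ S) ∖ P^c)^c.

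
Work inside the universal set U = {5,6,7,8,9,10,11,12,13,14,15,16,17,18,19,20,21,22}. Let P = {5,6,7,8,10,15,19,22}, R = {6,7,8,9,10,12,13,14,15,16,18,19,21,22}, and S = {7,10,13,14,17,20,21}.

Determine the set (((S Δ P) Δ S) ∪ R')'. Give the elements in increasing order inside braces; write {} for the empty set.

{9,12,13,14,16,18,21}

S Δ P = {5,6,8,13,14,15,17,19,20,21,22}
(S Δ P) Δ S = {5,6,7,8,10,15,19,22}
R' = {5,11,17,20}
((S Δ P) Δ S) ∪ R' = {5,6,7,8,10,11,15,17,19,20,22}
(((S Δ P) Δ S) ∪ R')' = {9,12,13,14,16,18,21}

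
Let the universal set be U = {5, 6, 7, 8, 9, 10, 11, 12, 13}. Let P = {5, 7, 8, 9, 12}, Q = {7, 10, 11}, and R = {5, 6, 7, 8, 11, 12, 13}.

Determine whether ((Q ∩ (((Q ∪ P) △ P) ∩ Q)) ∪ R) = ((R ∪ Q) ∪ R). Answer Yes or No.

Yes

Q ∪ P = {5, 7, 8, 9, 10, 11, 12}
(Q ∪ P) △ P = {10, 11}
((Q ∪ P) △ P) ∩ Q = {10, 11}
Q ∩ (((Q ∪ P) △ P) ∩ Q) = {10, 11}
(Q ∩ (((Q ∪ P) △ P) ∩ Q)) ∪ R = {5, 6, 7, 8, 10, 11, 12, 13}
R ∪ Q = {5, 6, 7, 8, 10, 11, 12, 13}
(R ∪ Q) ∪ R = {5, 6, 7, 8, 10, 11, 12, 13}
Both equal {5, 6, 7, 8, 10, 11, 12, 13}, so (Q ∩ (((Q ∪ P) △ P) ∩ Q)) ∪ R = (R ∪ Q) ∪ R.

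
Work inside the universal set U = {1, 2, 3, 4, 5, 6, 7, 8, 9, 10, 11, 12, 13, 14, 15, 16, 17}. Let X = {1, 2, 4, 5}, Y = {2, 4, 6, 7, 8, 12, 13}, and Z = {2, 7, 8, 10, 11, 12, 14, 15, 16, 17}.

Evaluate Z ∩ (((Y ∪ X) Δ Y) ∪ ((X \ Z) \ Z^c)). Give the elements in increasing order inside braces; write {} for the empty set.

{}

Y ∪ X = {1, 2, 4, 5, 6, 7, 8, 12, 13}
(Y ∪ X) Δ Y = {1, 5}
X \ Z = {1, 4, 5}
Z^c = {1, 3, 4, 5, 6, 9, 13}
(X \ Z) \ Z^c = {}
((Y ∪ X) Δ Y) ∪ ((X \ Z) \ Z^c) = {1, 5}
Z ∩ (((Y ∪ X) Δ Y) ∪ ((X \ Z) \ Z^c)) = {}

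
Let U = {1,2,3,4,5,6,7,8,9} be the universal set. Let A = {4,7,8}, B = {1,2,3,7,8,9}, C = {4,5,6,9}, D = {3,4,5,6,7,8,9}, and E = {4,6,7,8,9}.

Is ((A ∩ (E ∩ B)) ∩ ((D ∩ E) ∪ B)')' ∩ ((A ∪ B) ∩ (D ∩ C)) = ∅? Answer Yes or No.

No

E ∩ B = {7,8,9}
A ∩ (E ∩ B) = {7,8}
D ∩ E = {4,6,7,8,9}
(D ∩ E) ∪ B = {1,2,3,4,6,7,8,9}
((D ∩ E) ∪ B)' = {5}
(A ∩ (E ∩ B)) ∩ ((D ∩ E) ∪ B)' = {}
((A ∩ (E ∩ B)) ∩ ((D ∩ E) ∪ B)')' = {1,2,3,4,5,6,7,8,9}
A ∪ B = {1,2,3,4,7,8,9}
D ∩ C = {4,5,6,9}
(A ∪ B) ∩ (D ∩ C) = {4,9}
4 lies in both, so they are not disjoint.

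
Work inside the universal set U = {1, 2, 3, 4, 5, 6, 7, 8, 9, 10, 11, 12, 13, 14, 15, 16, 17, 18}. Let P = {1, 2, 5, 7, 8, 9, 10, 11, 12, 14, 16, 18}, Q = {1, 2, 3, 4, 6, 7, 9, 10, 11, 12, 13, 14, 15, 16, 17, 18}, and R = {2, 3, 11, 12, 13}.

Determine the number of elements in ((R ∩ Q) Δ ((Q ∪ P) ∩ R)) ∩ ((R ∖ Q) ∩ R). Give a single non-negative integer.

0

R ∩ Q = {2, 3, 11, 12, 13}
Q ∪ P = {1, 2, 3, 4, 5, 6, 7, 8, 9, 10, 11, 12, 13, 14, 15, 16, 17, 18}
(Q ∪ P) ∩ R = {2, 3, 11, 12, 13}
(R ∩ Q) Δ ((Q ∪ P) ∩ R) = {}
R ∖ Q = {}
(R ∖ Q) ∩ R = {}
((R ∩ Q) Δ ((Q ∪ P) ∩ R)) ∩ ((R ∖ Q) ∩ R) = {}
|((R ∩ Q) Δ ((Q ∪ P) ∩ R)) ∩ ((R ∖ Q) ∩ R)| = 0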